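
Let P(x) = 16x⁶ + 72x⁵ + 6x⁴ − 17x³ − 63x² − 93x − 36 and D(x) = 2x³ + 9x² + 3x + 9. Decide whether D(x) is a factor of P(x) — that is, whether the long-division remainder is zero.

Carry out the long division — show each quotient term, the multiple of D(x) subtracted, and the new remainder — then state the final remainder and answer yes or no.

Step 1: lead(16x⁶ + 72x⁵ + 6x⁴ − 17x³ − 63x² − 93x − 36) ÷ lead(D) = 16x⁶ ÷ 2x³ = 8x³. Subtract (8x³)·D = 16x⁶ + 72x⁵ + 24x⁴ + 72x³. Remainder: −18x⁴ − 89x³ − 63x² − 93x − 36.
Step 2: lead(−18x⁴ − 89x³ − 63x² − 93x − 36) ÷ lead(D) = −18x⁴ ÷ 2x³ = −9x. Subtract (−9x)·D = −18x⁴ − 81x³ − 27x² − 81x. Remainder: −8x³ − 36x² − 12x − 36.
Step 3: lead(−8x³ − 36x² − 12x − 36) ÷ lead(D) = −8x³ ÷ 2x³ = −4. Subtract (−4)·D = −8x³ − 36x² − 12x − 36. Remainder: 0.

R(x) = 0, so D(x) is a factor of P(x). yes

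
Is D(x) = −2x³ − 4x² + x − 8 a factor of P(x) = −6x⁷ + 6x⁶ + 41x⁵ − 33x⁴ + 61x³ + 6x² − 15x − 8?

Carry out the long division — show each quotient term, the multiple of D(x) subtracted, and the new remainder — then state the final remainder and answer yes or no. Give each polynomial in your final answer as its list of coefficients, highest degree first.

R = [0], so D(x) is a factor of P(x). yes

Step 1: lead(−6x⁷ + 6x⁶ + 41x⁵ − 33x⁴ + 61x³ + 6x² − 15x − 8) ÷ lead(D) = −6x⁷ ÷ −2x³ = 3x⁴. Subtract (3x⁴)·D = −6x⁷ − 12x⁶ + 3x⁵ − 24x⁴. Remainder: 18x⁶ + 38x⁵ − 9x⁴ + 61x³ + 6x² − 15x − 8.
Step 2: lead(18x⁶ + 38x⁵ − 9x⁴ + 61x³ + 6x² − 15x − 8) ÷ lead(D) = 18x⁶ ÷ −2x³ = −9x³. Subtract (−9x³)·D = 18x⁶ + 36x⁵ − 9x⁴ + 72x³. Remainder: 2x⁵ − 11x³ + 6x² − 15x − 8.
Step 3: lead(2x⁵ − 11x³ + 6x² − 15x − 8) ÷ lead(D) = 2x⁵ ÷ −2x³ = −x². Subtract (−x²)·D = 2x⁵ + 4x⁴ − x³ + 8x². Remainder: −4x⁴ − 10x³ − 2x² − 15x − 8.
Step 4: lead(−4x⁴ − 10x³ − 2x² − 15x − 8) ÷ lead(D) = −4x⁴ ÷ −2x³ = 2x. Subtract (2x)·D = −4x⁴ − 8x³ + 2x² − 16x. Remainder: −2x³ − 4x² + x − 8.
Step 5: lead(−2x³ − 4x² + x − 8) ÷ lead(D) = −2x³ ÷ −2x³ = 1. Subtract (1)·D = −2x³ − 4x² + x − 8. Remainder: 0.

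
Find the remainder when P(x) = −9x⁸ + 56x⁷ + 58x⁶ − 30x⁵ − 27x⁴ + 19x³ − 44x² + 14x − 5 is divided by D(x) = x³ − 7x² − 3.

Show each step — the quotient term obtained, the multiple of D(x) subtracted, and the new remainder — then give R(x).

Step 1: lead(−9x⁸ + 56x⁷ + 58x⁶ − 30x⁵ − 27x⁴ + 19x³ − 44x² + 14x − 5) ÷ lead(D) = −9x⁸ ÷ x³ = −9x⁵. Subtract (−9x⁵)·D = −9x⁸ + 63x⁷ + 27x⁵. Remainder: −7x⁷ + 58x⁶ − 57x⁵ − 27x⁴ + 19x³ − 44x² + 14x − 5.
Step 2: lead(−7x⁷ + 58x⁶ − 57x⁵ − 27x⁴ + 19x³ − 44x² + 14x − 5) ÷ lead(D) = −7x⁷ ÷ x³ = −7x⁴. Subtract (−7x⁴)·D = −7x⁷ + 49x⁶ + 21x⁴. Remainder: 9x⁶ − 57x⁵ − 48x⁴ + 19x³ − 44x² + 14x − 5.
Step 3: lead(9x⁶ − 57x⁵ − 48x⁴ + 19x³ − 44x² + 14x − 5) ÷ lead(D) = 9x⁶ ÷ x³ = 9x³. Subtract (9x³)·D = 9x⁶ − 63x⁵ − 27x³. Remainder: 6x⁵ − 48x⁴ + 46x³ − 44x² + 14x − 5.
Step 4: lead(6x⁵ − 48x⁴ + 46x³ − 44x² + 14x − 5) ÷ lead(D) = 6x⁵ ÷ x³ = 6x². Subtract (6x²)·D = 6x⁵ − 42x⁴ − 18x². Remainder: −6x⁴ + 46x³ − 26x² + 14x − 5.
Step 5: lead(−6x⁴ + 46x³ − 26x² + 14x − 5) ÷ lead(D) = −6x⁴ ÷ x³ = −6x. Subtract (−6x)·D = −6x⁴ + 42x³ + 18x. Remainder: 4x³ − 26x² − 4x − 5.
Step 6: lead(4x³ − 26x² − 4x − 5) ÷ lead(D) = 4x³ ÷ x³ = 4. Subtract (4)·D = 4x³ − 28x² − 12. Remainder: 2x² − 4x + 7.

R(x) = 2x² − 4x + 7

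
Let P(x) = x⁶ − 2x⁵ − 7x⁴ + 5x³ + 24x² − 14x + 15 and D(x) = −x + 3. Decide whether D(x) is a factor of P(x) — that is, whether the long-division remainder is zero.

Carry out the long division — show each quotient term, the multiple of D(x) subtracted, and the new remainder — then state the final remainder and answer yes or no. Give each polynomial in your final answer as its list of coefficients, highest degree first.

R = [0], so D(x) is a factor of P(x). yes

Step 1: lead(x⁶ − 2x⁵ − 7x⁴ + 5x³ + 24x² − 14x + 15) ÷ lead(D) = x⁶ ÷ −x = −x⁵. Subtract (−x⁵)·D = x⁶ − 3x⁵. Remainder: x⁵ − 7x⁴ + 5x³ + 24x² − 14x + 15.
Step 2: lead(x⁵ − 7x⁴ + 5x³ + 24x² − 14x + 15) ÷ lead(D) = x⁵ ÷ −x = −x⁴. Subtract (−x⁴)·D = x⁵ − 3x⁴. Remainder: −4x⁴ + 5x³ + 24x² − 14x + 15.
Step 3: lead(−4x⁴ + 5x³ + 24x² − 14x + 15) ÷ lead(D) = −4x⁴ ÷ −x = 4x³. Subtract (4x³)·D = −4x⁴ + 12x³. Remainder: −7x³ + 24x² − 14x + 15.
Step 4: lead(−7x³ + 24x² − 14x + 15) ÷ lead(D) = −7x³ ÷ −x = 7x². Subtract (7x²)·D = −7x³ + 21x². Remainder: 3x² − 14x + 15.
Step 5: lead(3x² − 14x + 15) ÷ lead(D) = 3x² ÷ −x = −3x. Subtract (−3x)·D = 3x² − 9x. Remainder: −5x + 15.
Step 6: lead(−5x + 15) ÷ lead(D) = −5x ÷ −x = 5. Subtract (5)·D = −5x + 15. Remainder: 0.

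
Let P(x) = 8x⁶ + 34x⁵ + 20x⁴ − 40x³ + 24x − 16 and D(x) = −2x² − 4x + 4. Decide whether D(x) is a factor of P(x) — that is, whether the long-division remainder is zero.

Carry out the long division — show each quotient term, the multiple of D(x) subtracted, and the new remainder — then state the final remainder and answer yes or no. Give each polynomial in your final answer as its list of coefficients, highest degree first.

Step 1: lead(8x⁶ + 34x⁵ + 20x⁴ − 40x³ + 24x − 16) ÷ lead(D) = 8x⁶ ÷ −2x² = −4x⁴. Subtract (−4x⁴)·D = 8x⁶ + 16x⁵ − 16x⁴. Remainder: 18x⁵ + 36x⁴ − 40x³ + 24x − 16.
Step 2: lead(18x⁵ + 36x⁴ − 40x³ + 24x − 16) ÷ lead(D) = 18x⁵ ÷ −2x² = −9x³. Subtract (−9x³)·D = 18x⁵ + 36x⁴ − 36x³. Remainder: −4x³ + 24x − 16.
Step 3: lead(−4x³ + 24x − 16) ÷ lead(D) = −4x³ ÷ −2x² = 2x. Subtract (2x)·D = −4x³ − 8x² + 8x. Remainder: 8x² + 16x − 16.
Step 4: lead(8x² + 16x − 16) ÷ lead(D) = 8x² ÷ −2x² = −4. Subtract (−4)·D = 8x² + 16x − 16. Remainder: 0.

R = [0], so D(x) is a factor of P(x). yes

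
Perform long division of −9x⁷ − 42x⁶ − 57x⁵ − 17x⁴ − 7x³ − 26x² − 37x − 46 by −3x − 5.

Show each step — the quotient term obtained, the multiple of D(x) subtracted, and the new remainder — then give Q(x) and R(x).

Step 1: lead(−9x⁷ − 42x⁶ − 57x⁵ − 17x⁴ − 7x³ − 26x² − 37x − 46) ÷ lead(D) = −9x⁷ ÷ −3x = 3x⁶. Subtract (3x⁶)·D = −9x⁷ − 15x⁶. Remainder: −27x⁶ − 57x⁵ − 17x⁴ − 7x³ − 26x² − 37x − 46.
Step 2: lead(−27x⁶ − 57x⁵ − 17x⁴ − 7x³ − 26x² − 37x − 46) ÷ lead(D) = −27x⁶ ÷ −3x = 9x⁵. Subtract (9x⁵)·D = −27x⁶ − 45x⁵. Remainder: −12x⁵ − 17x⁴ − 7x³ − 26x² − 37x − 46.
Step 3: lead(−12x⁵ − 17x⁴ − 7x³ − 26x² − 37x − 46) ÷ lead(D) = −12x⁵ ÷ −3x = 4x⁴. Subtract (4x⁴)·D = −12x⁵ − 20x⁴. Remainder: 3x⁴ − 7x³ − 26x² − 37x − 46.
Step 4: lead(3x⁴ − 7x³ − 26x² − 37x − 46) ÷ lead(D) = 3x⁴ ÷ −3x = −x³. Subtract (−x³)·D = 3x⁴ + 5x³. Remainder: −12x³ − 26x² − 37x − 46.
Step 5: lead(−12x³ − 26x² − 37x − 46) ÷ lead(D) = −12x³ ÷ −3x = 4x². Subtract (4x²)·D = −12x³ − 20x². Remainder: −6x² − 37x − 46.
Step 6: lead(−6x² − 37x − 46) ÷ lead(D) = −6x² ÷ −3x = 2x. Subtract (2x)·D = −6x² − 10x. Remainder: −27x − 46.
Step 7: lead(−27x − 46) ÷ lead(D) = −27x ÷ −3x = 9. Subtract (9)·D = −27x − 45. Remainder: −1.

Q(x) = 3x⁶ + 9x⁵ + 4x⁴ − x³ + 4x² + 2x + 9; R(x) = −1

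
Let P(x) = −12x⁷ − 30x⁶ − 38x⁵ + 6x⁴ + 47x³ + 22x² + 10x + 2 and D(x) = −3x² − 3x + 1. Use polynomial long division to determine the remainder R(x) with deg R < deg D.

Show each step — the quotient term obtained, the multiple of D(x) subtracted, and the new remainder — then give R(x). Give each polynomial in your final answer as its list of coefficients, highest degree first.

R = [7]

Step 1: lead(−12x⁷ − 30x⁶ − 38x⁵ + 6x⁴ + 47x³ + 22x² + 10x + 2) ÷ lead(D) = −12x⁷ ÷ −3x² = 4x⁵. Subtract (4x⁵)·D = −12x⁷ − 12x⁶ + 4x⁵. Remainder: −18x⁶ − 42x⁵ + 6x⁴ + 47x³ + 22x² + 10x + 2.
Step 2: lead(−18x⁶ − 42x⁵ + 6x⁴ + 47x³ + 22x² + 10x + 2) ÷ lead(D) = −18x⁶ ÷ −3x² = 6x⁴. Subtract (6x⁴)·D = −18x⁶ − 18x⁵ + 6x⁴. Remainder: −24x⁵ + 47x³ + 22x² + 10x + 2.
Step 3: lead(−24x⁵ + 47x³ + 22x² + 10x + 2) ÷ lead(D) = −24x⁵ ÷ −3x² = 8x³. Subtract (8x³)·D = −24x⁵ − 24x⁴ + 8x³. Remainder: 24x⁴ + 39x³ + 22x² + 10x + 2.
Step 4: lead(24x⁴ + 39x³ + 22x² + 10x + 2) ÷ lead(D) = 24x⁴ ÷ −3x² = −8x². Subtract (−8x²)·D = 24x⁴ + 24x³ − 8x². Remainder: 15x³ + 30x² + 10x + 2.
Step 5: lead(15x³ + 30x² + 10x + 2) ÷ lead(D) = 15x³ ÷ −3x² = −5x. Subtract (−5x)·D = 15x³ + 15x² − 5x. Remainder: 15x² + 15x + 2.
Step 6: lead(15x² + 15x + 2) ÷ lead(D) = 15x² ÷ −3x² = −5. Subtract (−5)·D = 15x² + 15x − 5. Remainder: 7.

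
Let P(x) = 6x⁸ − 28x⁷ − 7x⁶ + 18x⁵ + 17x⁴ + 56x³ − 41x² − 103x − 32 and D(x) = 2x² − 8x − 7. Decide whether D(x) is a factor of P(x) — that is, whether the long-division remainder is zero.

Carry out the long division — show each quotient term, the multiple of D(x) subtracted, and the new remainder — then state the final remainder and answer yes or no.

R(x) = 3, so D(x) is not a factor of P(x). no

Step 1: lead(6x⁸ − 28x⁷ − 7x⁶ + 18x⁵ + 17x⁴ + 56x³ − 41x² − 103x − 32) ÷ lead(D) = 6x⁸ ÷ 2x² = 3x⁶. Subtract (3x⁶)·D = 6x⁸ − 24x⁷ − 21x⁶. Remainder: −4x⁷ + 14x⁶ + 18x⁵ + 17x⁴ + 56x³ − 41x² − 103x − 32.
Step 2: lead(−4x⁷ + 14x⁶ + 18x⁵ + 17x⁴ + 56x³ − 41x² − 103x − 32) ÷ lead(D) = −4x⁷ ÷ 2x² = −2x⁵. Subtract (−2x⁵)·D = −4x⁷ + 16x⁶ + 14x⁵. Remainder: −2x⁶ + 4x⁵ + 17x⁴ + 56x³ − 41x² − 103x − 32.
Step 3: lead(−2x⁶ + 4x⁵ + 17x⁴ + 56x³ − 41x² − 103x − 32) ÷ lead(D) = −2x⁶ ÷ 2x² = −x⁴. Subtract (−x⁴)·D = −2x⁶ + 8x⁵ + 7x⁴. Remainder: −4x⁵ + 10x⁴ + 56x³ − 41x² − 103x − 32.
Step 4: lead(−4x⁵ + 10x⁴ + 56x³ − 41x² − 103x − 32) ÷ lead(D) = −4x⁵ ÷ 2x² = −2x³. Subtract (−2x³)·D = −4x⁵ + 16x⁴ + 14x³. Remainder: −6x⁴ + 42x³ − 41x² − 103x − 32.
Step 5: lead(−6x⁴ + 42x³ − 41x² − 103x − 32) ÷ lead(D) = −6x⁴ ÷ 2x² = −3x². Subtract (−3x²)·D = −6x⁴ + 24x³ + 21x². Remainder: 18x³ − 62x² − 103x − 32.
Step 6: lead(18x³ − 62x² − 103x − 32) ÷ lead(D) = 18x³ ÷ 2x² = 9x. Subtract (9x)·D = 18x³ − 72x² − 63x. Remainder: 10x² − 40x − 32.
Step 7: lead(10x² − 40x − 32) ÷ lead(D) = 10x² ÷ 2x² = 5. Subtract (5)·D = 10x² − 40x − 35. Remainder: 3.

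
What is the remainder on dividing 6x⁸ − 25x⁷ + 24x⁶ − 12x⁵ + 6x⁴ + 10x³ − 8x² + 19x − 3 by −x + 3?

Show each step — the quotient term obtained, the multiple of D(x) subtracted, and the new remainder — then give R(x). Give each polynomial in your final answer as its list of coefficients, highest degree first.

Step 1: lead(6x⁸ − 25x⁷ + 24x⁶ − 12x⁵ + 6x⁴ + 10x³ − 8x² + 19x − 3) ÷ lead(D) = 6x⁸ ÷ −x = −6x⁷. Subtract (−6x⁷)·D = 6x⁸ − 18x⁷. Remainder: −7x⁷ + 24x⁶ − 12x⁵ + 6x⁴ + 10x³ − 8x² + 19x − 3.
Step 2: lead(−7x⁷ + 24x⁶ − 12x⁵ + 6x⁴ + 10x³ − 8x² + 19x − 3) ÷ lead(D) = −7x⁷ ÷ −x = 7x⁶. Subtract (7x⁶)·D = −7x⁷ + 21x⁶. Remainder: 3x⁶ − 12x⁵ + 6x⁴ + 10x³ − 8x² + 19x − 3.
Step 3: lead(3x⁶ − 12x⁵ + 6x⁴ + 10x³ − 8x² + 19x − 3) ÷ lead(D) = 3x⁶ ÷ −x = −3x⁵. Subtract (−3x⁵)·D = 3x⁶ − 9x⁵. Remainder: −3x⁵ + 6x⁴ + 10x³ − 8x² + 19x − 3.
Step 4: lead(−3x⁵ + 6x⁴ + 10x³ − 8x² + 19x − 3) ÷ lead(D) = −3x⁵ ÷ −x = 3x⁴. Subtract (3x⁴)·D = −3x⁵ + 9x⁴. Remainder: −3x⁴ + 10x³ − 8x² + 19x − 3.
Step 5: lead(−3x⁴ + 10x³ − 8x² + 19x − 3) ÷ lead(D) = −3x⁴ ÷ −x = 3x³. Subtract (3x³)·D = −3x⁴ + 9x³. Remainder: x³ − 8x² + 19x − 3.
Step 6: lead(x³ − 8x² + 19x − 3) ÷ lead(D) = x³ ÷ −x = −x². Subtract (−x²)·D = x³ − 3x². Remainder: −5x² + 19x − 3.
Step 7: lead(−5x² + 19x − 3) ÷ lead(D) = −5x² ÷ −x = 5x. Subtract (5x)·D = −5x² + 15x. Remainder: 4x − 3.
Step 8: lead(4x − 3) ÷ lead(D) = 4x ÷ −x = −4. Subtract (−4)·D = 4x − 12. Remainder: 9.

R = [9]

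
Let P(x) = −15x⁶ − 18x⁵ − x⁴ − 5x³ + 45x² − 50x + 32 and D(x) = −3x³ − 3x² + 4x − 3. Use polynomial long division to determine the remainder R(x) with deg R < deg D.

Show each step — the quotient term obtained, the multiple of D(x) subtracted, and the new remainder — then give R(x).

R(x) = 8

Step 1: lead(−15x⁶ − 18x⁵ − x⁴ − 5x³ + 45x² − 50x + 32) ÷ lead(D) = −15x⁶ ÷ −3x³ = 5x³. Subtract (5x³)·D = −15x⁶ − 15x⁵ + 20x⁴ − 15x³. Remainder: −3x⁵ − 21x⁴ + 10x³ + 45x² − 50x + 32.
Step 2: lead(−3x⁵ − 21x⁴ + 10x³ + 45x² − 50x + 32) ÷ lead(D) = −3x⁵ ÷ −3x³ = x². Subtract (x²)·D = −3x⁵ − 3x⁴ + 4x³ − 3x². Remainder: −18x⁴ + 6x³ + 48x² − 50x + 32.
Step 3: lead(−18x⁴ + 6x³ + 48x² − 50x + 32) ÷ lead(D) = −18x⁴ ÷ −3x³ = 6x. Subtract (6x)·D = −18x⁴ − 18x³ + 24x² − 18x. Remainder: 24x³ + 24x² − 32x + 32.
Step 4: lead(24x³ + 24x² − 32x + 32) ÷ lead(D) = 24x³ ÷ −3x³ = −8. Subtract (−8)·D = 24x³ + 24x² − 32x + 24. Remainder: 8.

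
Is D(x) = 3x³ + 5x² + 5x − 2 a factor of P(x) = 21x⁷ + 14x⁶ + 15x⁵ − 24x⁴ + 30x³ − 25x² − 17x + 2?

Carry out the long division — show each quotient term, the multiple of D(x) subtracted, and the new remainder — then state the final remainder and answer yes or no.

R(x) = −2x − 4, so D(x) is not a factor of P(x). no

Step 1: lead(21x⁷ + 14x⁶ + 15x⁵ − 24x⁴ + 30x³ − 25x² − 17x + 2) ÷ lead(D) = 21x⁷ ÷ 3x³ = 7x⁴. Subtract (7x⁴)·D = 21x⁷ + 35x⁶ + 35x⁵ − 14x⁴. Remainder: −21x⁶ − 20x⁵ − 10x⁴ + 30x³ − 25x² − 17x + 2.
Step 2: lead(−21x⁶ − 20x⁵ − 10x⁴ + 30x³ − 25x² − 17x + 2) ÷ lead(D) = −21x⁶ ÷ 3x³ = −7x³. Subtract (−7x³)·D = −21x⁶ − 35x⁵ − 35x⁴ + 14x³. Remainder: 15x⁵ + 25x⁴ + 16x³ − 25x² − 17x + 2.
Step 3: lead(15x⁵ + 25x⁴ + 16x³ − 25x² − 17x + 2) ÷ lead(D) = 15x⁵ ÷ 3x³ = 5x². Subtract (5x²)·D = 15x⁵ + 25x⁴ + 25x³ − 10x². Remainder: −9x³ − 15x² − 17x + 2.
Step 4: lead(−9x³ − 15x² − 17x + 2) ÷ lead(D) = −9x³ ÷ 3x³ = −3. Subtract (−3)·D = −9x³ − 15x² − 15x + 6. Remainder: −2x − 4.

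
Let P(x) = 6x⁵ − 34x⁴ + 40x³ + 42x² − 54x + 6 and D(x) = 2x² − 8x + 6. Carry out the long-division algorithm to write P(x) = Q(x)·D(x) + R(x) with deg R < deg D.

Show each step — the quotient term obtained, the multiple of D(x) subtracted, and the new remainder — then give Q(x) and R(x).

Step 1: lead(6x⁵ − 34x⁴ + 40x³ + 42x² − 54x + 6) ÷ lead(D) = 6x⁵ ÷ 2x² = 3x³. Subtract (3x³)·D = 6x⁵ − 24x⁴ + 18x³. Remainder: −10x⁴ + 22x³ + 42x² − 54x + 6.
Step 2: lead(−10x⁴ + 22x³ + 42x² − 54x + 6) ÷ lead(D) = −10x⁴ ÷ 2x² = −5x². Subtract (−5x²)·D = −10x⁴ + 40x³ − 30x². Remainder: −18x³ + 72x² − 54x + 6.
Step 3: lead(−18x³ + 72x² − 54x + 6) ÷ lead(D) = −18x³ ÷ 2x² = −9x. Subtract (−9x)·D = −18x³ + 72x² − 54x. Remainder: 6.

Q(x) = 3x³ − 5x² − 9x; R(x) = 6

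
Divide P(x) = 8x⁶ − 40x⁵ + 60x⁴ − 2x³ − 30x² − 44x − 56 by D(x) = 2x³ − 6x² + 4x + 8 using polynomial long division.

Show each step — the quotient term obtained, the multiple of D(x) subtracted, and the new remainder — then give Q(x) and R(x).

Q(x) = 4x³ − 8x² − 2x − 7; R(x) = 0

Step 1: lead(8x⁶ − 40x⁵ + 60x⁴ − 2x³ − 30x² − 44x − 56) ÷ lead(D) = 8x⁶ ÷ 2x³ = 4x³. Subtract (4x³)·D = 8x⁶ − 24x⁵ + 16x⁴ + 32x³. Remainder: −16x⁵ + 44x⁴ − 34x³ − 30x² − 44x − 56.
Step 2: lead(−16x⁵ + 44x⁴ − 34x³ − 30x² − 44x − 56) ÷ lead(D) = −16x⁵ ÷ 2x³ = −8x². Subtract (−8x²)·D = −16x⁵ + 48x⁴ − 32x³ − 64x². Remainder: −4x⁴ − 2x³ + 34x² − 44x − 56.
Step 3: lead(−4x⁴ − 2x³ + 34x² − 44x − 56) ÷ lead(D) = −4x⁴ ÷ 2x³ = −2x. Subtract (−2x)·D = −4x⁴ + 12x³ − 8x² − 16x. Remainder: −14x³ + 42x² − 28x − 56.
Step 4: lead(−14x³ + 42x² − 28x − 56) ÷ lead(D) = −14x³ ÷ 2x³ = −7. Subtract (−7)·D = −14x³ + 42x² − 28x − 56. Remainder: 0.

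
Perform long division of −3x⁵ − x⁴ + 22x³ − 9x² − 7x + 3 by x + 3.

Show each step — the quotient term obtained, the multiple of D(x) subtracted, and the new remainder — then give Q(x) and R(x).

Q(x) = −3x⁴ + 8x³ − 2x² − 3x + 2; R(x) = −3

Step 1: lead(−3x⁵ − x⁴ + 22x³ − 9x² − 7x + 3) ÷ lead(D) = −3x⁵ ÷ x = −3x⁴. Subtract (−3x⁴)·D = −3x⁵ − 9x⁴. Remainder: 8x⁴ + 22x³ − 9x² − 7x + 3.
Step 2: lead(8x⁴ + 22x³ − 9x² − 7x + 3) ÷ lead(D) = 8x⁴ ÷ x = 8x³. Subtract (8x³)·D = 8x⁴ + 24x³. Remainder: −2x³ − 9x² − 7x + 3.
Step 3: lead(−2x³ − 9x² − 7x + 3) ÷ lead(D) = −2x³ ÷ x = −2x². Subtract (−2x²)·D = −2x³ − 6x². Remainder: −3x² − 7x + 3.
Step 4: lead(−3x² − 7x + 3) ÷ lead(D) = −3x² ÷ x = −3x. Subtract (−3x)·D = −3x² − 9x. Remainder: 2x + 3.
Step 5: lead(2x + 3) ÷ lead(D) = 2x ÷ x = 2. Subtract (2)·D = 2x + 6. Remainder: −3.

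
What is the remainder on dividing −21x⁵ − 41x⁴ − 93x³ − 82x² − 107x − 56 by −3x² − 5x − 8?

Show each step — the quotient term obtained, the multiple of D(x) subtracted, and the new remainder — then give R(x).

Step 1: lead(−21x⁵ − 41x⁴ − 93x³ − 82x² − 107x − 56) ÷ lead(D) = −21x⁵ ÷ −3x² = 7x³. Subtract (7x³)·D = −21x⁵ − 35x⁴ − 56x³. Remainder: −6x⁴ − 37x³ − 82x² − 107x − 56.
Step 2: lead(−6x⁴ − 37x³ − 82x² − 107x − 56) ÷ lead(D) = −6x⁴ ÷ −3x² = 2x². Subtract (2x²)·D = −6x⁴ − 10x³ − 16x². Remainder: −27x³ − 66x² − 107x − 56.
Step 3: lead(−27x³ − 66x² − 107x − 56) ÷ lead(D) = −27x³ ÷ −3x² = 9x. Subtract (9x)·D = −27x³ − 45x² − 72x. Remainder: −21x² − 35x − 56.
Step 4: lead(−21x² − 35x − 56) ÷ lead(D) = −21x² ÷ −3x² = 7. Subtract (7)·D = −21x² − 35x − 56. Remainder: 0.

R(x) = 0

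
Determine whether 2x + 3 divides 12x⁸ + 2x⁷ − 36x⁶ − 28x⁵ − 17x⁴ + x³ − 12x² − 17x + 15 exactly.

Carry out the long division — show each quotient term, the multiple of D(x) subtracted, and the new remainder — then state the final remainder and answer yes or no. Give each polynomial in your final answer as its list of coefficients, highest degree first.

R = [0], so D(x) is a factor of P(x). yes

Step 1: lead(12x⁸ + 2x⁷ − 36x⁶ − 28x⁵ − 17x⁴ + x³ − 12x² − 17x + 15) ÷ lead(D) = 12x⁸ ÷ 2x = 6x⁷. Subtract (6x⁷)·D = 12x⁸ + 18x⁷. Remainder: −16x⁷ − 36x⁶ − 28x⁵ − 17x⁴ + x³ − 12x² − 17x + 15.
Step 2: lead(−16x⁷ − 36x⁶ − 28x⁵ − 17x⁴ + x³ − 12x² − 17x + 15) ÷ lead(D) = −16x⁷ ÷ 2x = −8x⁶. Subtract (−8x⁶)·D = −16x⁷ − 24x⁶. Remainder: −12x⁶ − 28x⁵ − 17x⁴ + x³ − 12x² − 17x + 15.
Step 3: lead(−12x⁶ − 28x⁵ − 17x⁴ + x³ − 12x² − 17x + 15) ÷ lead(D) = −12x⁶ ÷ 2x = −6x⁵. Subtract (−6x⁵)·D = −12x⁶ − 18x⁵. Remainder: −10x⁵ − 17x⁴ + x³ − 12x² − 17x + 15.
Step 4: lead(−10x⁵ − 17x⁴ + x³ − 12x² − 17x + 15) ÷ lead(D) = −10x⁵ ÷ 2x = −5x⁴. Subtract (−5x⁴)·D = −10x⁵ − 15x⁴. Remainder: −2x⁴ + x³ − 12x² − 17x + 15.
Step 5: lead(−2x⁴ + x³ − 12x² − 17x + 15) ÷ lead(D) = −2x⁴ ÷ 2x = −x³. Subtract (−x³)·D = −2x⁴ − 3x³. Remainder: 4x³ − 12x² − 17x + 15.
Step 6: lead(4x³ − 12x² − 17x + 15) ÷ lead(D) = 4x³ ÷ 2x = 2x². Subtract (2x²)·D = 4x³ + 6x². Remainder: −18x² − 17x + 15.
Step 7: lead(−18x² − 17x + 15) ÷ lead(D) = −18x² ÷ 2x = −9x. Subtract (−9x)·D = −18x² − 27x. Remainder: 10x + 15.
Step 8: lead(10x + 15) ÷ lead(D) = 10x ÷ 2x = 5. Subtract (5)·D = 10x + 15. Remainder: 0.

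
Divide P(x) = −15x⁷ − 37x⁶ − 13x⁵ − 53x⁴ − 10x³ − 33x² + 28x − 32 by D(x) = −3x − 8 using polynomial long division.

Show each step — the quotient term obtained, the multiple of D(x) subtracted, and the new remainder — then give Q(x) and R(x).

Step 1: lead(−15x⁷ − 37x⁶ − 13x⁵ − 53x⁴ − 10x³ − 33x² + 28x − 32) ÷ lead(D) = −15x⁷ ÷ −3x = 5x⁶. Subtract (5x⁶)·D = −15x⁷ − 40x⁶. Remainder: 3x⁶ − 13x⁵ − 53x⁴ − 10x³ − 33x² + 28x − 32.
Step 2: lead(3x⁶ − 13x⁵ − 53x⁴ − 10x³ − 33x² + 28x − 32) ÷ lead(D) = 3x⁶ ÷ −3x = −x⁵. Subtract (−x⁵)·D = 3x⁶ + 8x⁵. Remainder: −21x⁵ − 53x⁴ − 10x³ − 33x² + 28x − 32.
Step 3: lead(−21x⁵ − 53x⁴ − 10x³ − 33x² + 28x − 32) ÷ lead(D) = −21x⁵ ÷ −3x = 7x⁴. Subtract (7x⁴)·D = −21x⁵ − 56x⁴. Remainder: 3x⁴ − 10x³ − 33x² + 28x − 32.
Step 4: lead(3x⁴ − 10x³ − 33x² + 28x − 32) ÷ lead(D) = 3x⁴ ÷ −3x = −x³. Subtract (−x³)·D = 3x⁴ + 8x³. Remainder: −18x³ − 33x² + 28x − 32.
Step 5: lead(−18x³ − 33x² + 28x − 32) ÷ lead(D) = −18x³ ÷ −3x = 6x². Subtract (6x²)·D = −18x³ − 48x². Remainder: 15x² + 28x − 32.
Step 6: lead(15x² + 28x − 32) ÷ lead(D) = 15x² ÷ −3x = −5x. Subtract (−5x)·D = 15x² + 40x. Remainder: −12x − 32.
Step 7: lead(−12x − 32) ÷ lead(D) = −12x ÷ −3x = 4. Subtract (4)·D = −12x − 32. Remainder: 0.

Q(x) = 5x⁶ − x⁵ + 7x⁴ − x³ + 6x² − 5x + 4; R(x) = 0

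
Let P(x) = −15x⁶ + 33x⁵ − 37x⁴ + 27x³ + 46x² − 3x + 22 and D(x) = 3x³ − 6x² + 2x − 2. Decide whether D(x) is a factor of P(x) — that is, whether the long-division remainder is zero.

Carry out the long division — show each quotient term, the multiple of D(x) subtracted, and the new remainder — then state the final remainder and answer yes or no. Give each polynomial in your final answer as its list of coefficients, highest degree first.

Step 1: lead(−15x⁶ + 33x⁵ − 37x⁴ + 27x³ + 46x² − 3x + 22) ÷ lead(D) = −15x⁶ ÷ 3x³ = −5x³. Subtract (−5x³)·D = −15x⁶ + 30x⁵ − 10x⁴ + 10x³. Remainder: 3x⁵ − 27x⁴ + 17x³ + 46x² − 3x + 22.
Step 2: lead(3x⁵ − 27x⁴ + 17x³ + 46x² − 3x + 22) ÷ lead(D) = 3x⁵ ÷ 3x³ = x². Subtract (x²)·D = 3x⁵ − 6x⁴ + 2x³ − 2x². Remainder: −21x⁴ + 15x³ + 48x² − 3x + 22.
Step 3: lead(−21x⁴ + 15x³ + 48x² − 3x + 22) ÷ lead(D) = −21x⁴ ÷ 3x³ = −7x. Subtract (−7x)·D = −21x⁴ + 42x³ − 14x² + 14x. Remainder: −27x³ + 62x² − 17x + 22.
Step 4: lead(−27x³ + 62x² − 17x + 22) ÷ lead(D) = −27x³ ÷ 3x³ = −9. Subtract (−9)·D = −27x³ + 54x² − 18x + 18. Remainder: 8x² + x + 4.

R = [8, 1, 4], so D(x) is not a factor of P(x). no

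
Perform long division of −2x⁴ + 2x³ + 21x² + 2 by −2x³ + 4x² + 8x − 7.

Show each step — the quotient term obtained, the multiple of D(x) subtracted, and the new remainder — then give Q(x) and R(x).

Step 1: lead(−2x⁴ + 2x³ + 21x² + 2) ÷ lead(D) = −2x⁴ ÷ −2x³ = x. Subtract (x)·D = −2x⁴ + 4x³ + 8x² − 7x. Remainder: −2x³ + 13x² + 7x + 2.
Step 2: lead(−2x³ + 13x² + 7x + 2) ÷ lead(D) = −2x³ ÷ −2x³ = 1. Subtract (1)·D = −2x³ + 4x² + 8x − 7. Remainder: 9x² − x + 9.

Q(x) = x + 1; R(x) = 9x² − x + 9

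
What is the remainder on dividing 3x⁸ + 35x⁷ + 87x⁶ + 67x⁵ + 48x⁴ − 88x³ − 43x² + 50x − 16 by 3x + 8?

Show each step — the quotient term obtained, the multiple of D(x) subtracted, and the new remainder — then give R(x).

R(x) = 0

Step 1: lead(3x⁸ + 35x⁷ + 87x⁶ + 67x⁵ + 48x⁴ − 88x³ − 43x² + 50x − 16) ÷ lead(D) = 3x⁸ ÷ 3x = x⁷. Subtract (x⁷)·D = 3x⁸ + 8x⁷. Remainder: 27x⁷ + 87x⁶ + 67x⁵ + 48x⁴ − 88x³ − 43x² + 50x − 16.
Step 2: lead(27x⁷ + 87x⁶ + 67x⁵ + 48x⁴ − 88x³ − 43x² + 50x − 16) ÷ lead(D) = 27x⁷ ÷ 3x = 9x⁶. Subtract (9x⁶)·D = 27x⁷ + 72x⁶. Remainder: 15x⁶ + 67x⁵ + 48x⁴ − 88x³ − 43x² + 50x − 16.
Step 3: lead(15x⁶ + 67x⁵ + 48x⁴ − 88x³ − 43x² + 50x − 16) ÷ lead(D) = 15x⁶ ÷ 3x = 5x⁵. Subtract (5x⁵)·D = 15x⁶ + 40x⁵. Remainder: 27x⁵ + 48x⁴ − 88x³ − 43x² + 50x − 16.
Step 4: lead(27x⁵ + 48x⁴ − 88x³ − 43x² + 50x − 16) ÷ lead(D) = 27x⁵ ÷ 3x = 9x⁴. Subtract (9x⁴)·D = 27x⁵ + 72x⁴. Remainder: −24x⁴ − 88x³ − 43x² + 50x − 16.
Step 5: lead(−24x⁴ − 88x³ − 43x² + 50x − 16) ÷ lead(D) = −24x⁴ ÷ 3x = −8x³. Subtract (−8x³)·D = −24x⁴ − 64x³. Remainder: −24x³ − 43x² + 50x − 16.
Step 6: lead(−24x³ − 43x² + 50x − 16) ÷ lead(D) = −24x³ ÷ 3x = −8x². Subtract (−8x²)·D = −24x³ − 64x². Remainder: 21x² + 50x − 16.
Step 7: lead(21x² + 50x − 16) ÷ lead(D) = 21x² ÷ 3x = 7x. Subtract (7x)·D = 21x² + 56x. Remainder: −6x − 16.
Step 8: lead(−6x − 16) ÷ lead(D) = −6x ÷ 3x = −2. Subtract (−2)·D = −6x − 16. Remainder: 0.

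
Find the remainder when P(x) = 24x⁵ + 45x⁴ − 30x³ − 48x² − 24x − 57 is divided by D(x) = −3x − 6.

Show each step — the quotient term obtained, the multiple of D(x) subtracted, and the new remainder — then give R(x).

R(x) = −9

Step 1: lead(24x⁵ + 45x⁴ − 30x³ − 48x² − 24x − 57) ÷ lead(D) = 24x⁵ ÷ −3x = −8x⁴. Subtract (−8x⁴)·D = 24x⁵ + 48x⁴. Remainder: −3x⁴ − 30x³ − 48x² − 24x − 57.
Step 2: lead(−3x⁴ − 30x³ − 48x² − 24x − 57) ÷ lead(D) = −3x⁴ ÷ −3x = x³. Subtract (x³)·D = −3x⁴ − 6x³. Remainder: −24x³ − 48x² − 24x − 57.
Step 3: lead(−24x³ − 48x² − 24x − 57) ÷ lead(D) = −24x³ ÷ −3x = 8x². Subtract (8x²)·D = −24x³ − 48x². Remainder: −24x − 57.
Step 4: lead(−24x − 57) ÷ lead(D) = −24x ÷ −3x = 8. Subtract (8)·D = −24x − 48. Remainder: −9.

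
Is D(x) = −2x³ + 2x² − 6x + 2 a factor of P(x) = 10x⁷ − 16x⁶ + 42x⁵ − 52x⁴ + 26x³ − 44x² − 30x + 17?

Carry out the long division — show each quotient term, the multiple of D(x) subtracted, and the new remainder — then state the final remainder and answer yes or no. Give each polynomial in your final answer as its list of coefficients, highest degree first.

R = [1], so D(x) is not a factor of P(x). no

Step 1: lead(10x⁷ − 16x⁶ + 42x⁵ − 52x⁴ + 26x³ − 44x² − 30x + 17) ÷ lead(D) = 10x⁷ ÷ −2x³ = −5x⁴. Subtract (−5x⁴)·D = 10x⁷ − 10x⁶ + 30x⁵ − 10x⁴. Remainder: −6x⁶ + 12x⁵ − 42x⁴ + 26x³ − 44x² − 30x + 17.
Step 2: lead(−6x⁶ + 12x⁵ − 42x⁴ + 26x³ − 44x² − 30x + 17) ÷ lead(D) = −6x⁶ ÷ −2x³ = 3x³. Subtract (3x³)·D = −6x⁶ + 6x⁵ − 18x⁴ + 6x³. Remainder: 6x⁵ − 24x⁴ + 20x³ − 44x² − 30x + 17.
Step 3: lead(6x⁵ − 24x⁴ + 20x³ − 44x² − 30x + 17) ÷ lead(D) = 6x⁵ ÷ −2x³ = −3x². Subtract (−3x²)·D = 6x⁵ − 6x⁴ + 18x³ − 6x². Remainder: −18x⁴ + 2x³ − 38x² − 30x + 17.
Step 4: lead(−18x⁴ + 2x³ − 38x² − 30x + 17) ÷ lead(D) = −18x⁴ ÷ −2x³ = 9x. Subtract (9x)·D = −18x⁴ + 18x³ − 54x² + 18x. Remainder: −16x³ + 16x² − 48x + 17.
Step 5: lead(−16x³ + 16x² − 48x + 17) ÷ lead(D) = −16x³ ÷ −2x³ = 8. Subtract (8)·D = −16x³ + 16x² − 48x + 16. Remainder: 1.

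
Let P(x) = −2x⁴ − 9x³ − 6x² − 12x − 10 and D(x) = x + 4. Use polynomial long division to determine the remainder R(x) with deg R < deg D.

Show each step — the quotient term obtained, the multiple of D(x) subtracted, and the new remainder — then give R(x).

Step 1: lead(−2x⁴ − 9x³ − 6x² − 12x − 10) ÷ lead(D) = −2x⁴ ÷ x = −2x³. Subtract (−2x³)·D = −2x⁴ − 8x³. Remainder: −x³ − 6x² − 12x − 10.
Step 2: lead(−x³ − 6x² − 12x − 10) ÷ lead(D) = −x³ ÷ x = −x². Subtract (−x²)·D = −x³ − 4x². Remainder: −2x² − 12x − 10.
Step 3: lead(−2x² − 12x − 10) ÷ lead(D) = −2x² ÷ x = −2x. Subtract (−2x)·D = −2x² − 8x. Remainder: −4x − 10.
Step 4: lead(−4x − 10) ÷ lead(D) = −4x ÷ x = −4. Subtract (−4)·D = −4x − 16. Remainder: 6.

R(x) = 6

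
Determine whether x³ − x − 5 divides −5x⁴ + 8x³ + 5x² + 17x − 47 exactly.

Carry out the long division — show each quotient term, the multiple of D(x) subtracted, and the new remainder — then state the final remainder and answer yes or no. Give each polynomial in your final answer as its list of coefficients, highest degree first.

Step 1: lead(−5x⁴ + 8x³ + 5x² + 17x − 47) ÷ lead(D) = −5x⁴ ÷ x³ = −5x. Subtract (−5x)·D = −5x⁴ + 5x² + 25x. Remainder: 8x³ − 8x − 47.
Step 2: lead(8x³ − 8x − 47) ÷ lead(D) = 8x³ ÷ x³ = 8. Subtract (8)·D = 8x³ − 8x − 40. Remainder: −7.

R = [-7], so D(x) is not a factor of P(x). no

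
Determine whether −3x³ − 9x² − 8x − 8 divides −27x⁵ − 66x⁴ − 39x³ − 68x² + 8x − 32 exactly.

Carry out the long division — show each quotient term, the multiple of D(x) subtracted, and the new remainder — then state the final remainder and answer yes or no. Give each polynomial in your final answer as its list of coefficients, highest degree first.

Step 1: lead(−27x⁵ − 66x⁴ − 39x³ − 68x² + 8x − 32) ÷ lead(D) = −27x⁵ ÷ −3x³ = 9x². Subtract (9x²)·D = −27x⁵ − 81x⁴ − 72x³ − 72x². Remainder: 15x⁴ + 33x³ + 4x² + 8x − 32.
Step 2: lead(15x⁴ + 33x³ + 4x² + 8x − 32) ÷ lead(D) = 15x⁴ ÷ −3x³ = −5x. Subtract (−5x)·D = 15x⁴ + 45x³ + 40x² + 40x. Remainder: −12x³ − 36x² − 32x − 32.
Step 3: lead(−12x³ − 36x² − 32x − 32) ÷ lead(D) = −12x³ ÷ −3x³ = 4. Subtract (4)·D = −12x³ − 36x² − 32x − 32. Remainder: 0.

R = [0], so D(x) is a factor of P(x). yes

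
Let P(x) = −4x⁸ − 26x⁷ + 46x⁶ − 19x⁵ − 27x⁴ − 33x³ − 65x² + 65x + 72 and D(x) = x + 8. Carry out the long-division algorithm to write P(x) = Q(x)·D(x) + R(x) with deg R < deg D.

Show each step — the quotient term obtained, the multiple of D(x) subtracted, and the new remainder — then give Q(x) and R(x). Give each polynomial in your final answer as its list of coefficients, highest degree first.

Step 1: lead(−4x⁸ − 26x⁷ + 46x⁶ − 19x⁵ − 27x⁴ − 33x³ − 65x² + 65x + 72) ÷ lead(D) = −4x⁸ ÷ x = −4x⁷. Subtract (−4x⁷)·D = −4x⁸ − 32x⁷. Remainder: 6x⁷ + 46x⁶ − 19x⁵ − 27x⁴ − 33x³ − 65x² + 65x + 72.
Step 2: lead(6x⁷ + 46x⁶ − 19x⁵ − 27x⁴ − 33x³ − 65x² + 65x + 72) ÷ lead(D) = 6x⁷ ÷ x = 6x⁶. Subtract (6x⁶)·D = 6x⁷ + 48x⁶. Remainder: −2x⁶ − 19x⁵ − 27x⁴ − 33x³ − 65x² + 65x + 72.
Step 3: lead(−2x⁶ − 19x⁵ − 27x⁴ − 33x³ − 65x² + 65x + 72) ÷ lead(D) = −2x⁶ ÷ x = −2x⁵. Subtract (−2x⁵)·D = −2x⁶ − 16x⁵. Remainder: −3x⁵ − 27x⁴ − 33x³ − 65x² + 65x + 72.
Step 4: lead(−3x⁵ − 27x⁴ − 33x³ − 65x² + 65x + 72) ÷ lead(D) = −3x⁵ ÷ x = −3x⁴. Subtract (−3x⁴)·D = −3x⁵ − 24x⁴. Remainder: −3x⁴ − 33x³ − 65x² + 65x + 72.
Step 5: lead(−3x⁴ − 33x³ − 65x² + 65x + 72) ÷ lead(D) = −3x⁴ ÷ x = −3x³. Subtract (−3x³)·D = −3x⁴ − 24x³. Remainder: −9x³ − 65x² + 65x + 72.
Step 6: lead(−9x³ − 65x² + 65x + 72) ÷ lead(D) = −9x³ ÷ x = −9x². Subtract (−9x²)·D = −9x³ − 72x². Remainder: 7x² + 65x + 72.
Step 7: lead(7x² + 65x + 72) ÷ lead(D) = 7x² ÷ x = 7x. Subtract (7x)·D = 7x² + 56x. Remainder: 9x + 72.
Step 8: lead(9x + 72) ÷ lead(D) = 9x ÷ x = 9. Subtract (9)·D = 9x + 72. Remainder: 0.

Q = [-4, 6, -2, -3, -3, -9, 7, 9]; R = [0]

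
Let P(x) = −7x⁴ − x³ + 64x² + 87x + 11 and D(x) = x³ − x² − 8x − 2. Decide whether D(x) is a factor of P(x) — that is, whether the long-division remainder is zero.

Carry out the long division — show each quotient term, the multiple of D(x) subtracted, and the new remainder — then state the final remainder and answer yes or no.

R(x) = 9x − 5, so D(x) is not a factor of P(x). no

Step 1: lead(−7x⁴ − x³ + 64x² + 87x + 11) ÷ lead(D) = −7x⁴ ÷ x³ = −7x. Subtract (−7x)·D = −7x⁴ + 7x³ + 56x² + 14x. Remainder: −8x³ + 8x² + 73x + 11.
Step 2: lead(−8x³ + 8x² + 73x + 11) ÷ lead(D) = −8x³ ÷ x³ = −8. Subtract (−8)·D = −8x³ + 8x² + 64x + 16. Remainder: 9x − 5.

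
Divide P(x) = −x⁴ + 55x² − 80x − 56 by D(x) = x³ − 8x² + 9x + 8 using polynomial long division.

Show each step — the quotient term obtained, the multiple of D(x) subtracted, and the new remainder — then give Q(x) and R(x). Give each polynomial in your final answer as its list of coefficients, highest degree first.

Q = [-1, -8]; R = [8]

Step 1: lead(−x⁴ + 55x² − 80x − 56) ÷ lead(D) = −x⁴ ÷ x³ = −x. Subtract (−x)·D = −x⁴ + 8x³ − 9x² − 8x. Remainder: −8x³ + 64x² − 72x − 56.
Step 2: lead(−8x³ + 64x² − 72x − 56) ÷ lead(D) = −8x³ ÷ x³ = −8. Subtract (−8)·D = −8x³ + 64x² − 72x − 64. Remainder: 8.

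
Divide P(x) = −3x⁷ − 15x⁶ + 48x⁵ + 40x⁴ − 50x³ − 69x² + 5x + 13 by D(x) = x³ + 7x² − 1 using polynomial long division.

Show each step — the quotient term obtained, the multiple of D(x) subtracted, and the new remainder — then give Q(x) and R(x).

Q(x) = −3x⁴ + 6x³ + 6x² − 5x − 9; R(x) = 4

Step 1: lead(−3x⁷ − 15x⁶ + 48x⁵ + 40x⁴ − 50x³ − 69x² + 5x + 13) ÷ lead(D) = −3x⁷ ÷ x³ = −3x⁴. Subtract (−3x⁴)·D = −3x⁷ − 21x⁶ + 3x⁴. Remainder: 6x⁶ + 48x⁵ + 37x⁴ − 50x³ − 69x² + 5x + 13.
Step 2: lead(6x⁶ + 48x⁵ + 37x⁴ − 50x³ − 69x² + 5x + 13) ÷ lead(D) = 6x⁶ ÷ x³ = 6x³. Subtract (6x³)·D = 6x⁶ + 42x⁵ − 6x³. Remainder: 6x⁵ + 37x⁴ − 44x³ − 69x² + 5x + 13.
Step 3: lead(6x⁵ + 37x⁴ − 44x³ − 69x² + 5x + 13) ÷ lead(D) = 6x⁵ ÷ x³ = 6x². Subtract (6x²)·D = 6x⁵ + 42x⁴ − 6x². Remainder: −5x⁴ − 44x³ − 63x² + 5x + 13.
Step 4: lead(−5x⁴ − 44x³ − 63x² + 5x + 13) ÷ lead(D) = −5x⁴ ÷ x³ = −5x. Subtract (−5x)·D = −5x⁴ − 35x³ + 5x. Remainder: −9x³ − 63x² + 13.
Step 5: lead(−9x³ − 63x² + 13) ÷ lead(D) = −9x³ ÷ x³ = −9. Subtract (−9)·D = −9x³ − 63x² + 9. Remainder: 4.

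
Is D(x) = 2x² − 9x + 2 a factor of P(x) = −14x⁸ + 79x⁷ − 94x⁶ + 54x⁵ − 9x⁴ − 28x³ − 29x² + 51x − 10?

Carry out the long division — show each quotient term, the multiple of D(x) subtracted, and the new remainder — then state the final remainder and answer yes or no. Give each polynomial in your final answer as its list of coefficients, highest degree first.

R = [0], so D(x) is a factor of P(x). yes

Step 1: lead(−14x⁸ + 79x⁷ − 94x⁶ + 54x⁵ − 9x⁴ − 28x³ − 29x² + 51x − 10) ÷ lead(D) = −14x⁸ ÷ 2x² = −7x⁶. Subtract (−7x⁶)·D = −14x⁸ + 63x⁷ − 14x⁶. Remainder: 16x⁷ − 80x⁶ + 54x⁵ − 9x⁴ − 28x³ − 29x² + 51x − 10.
Step 2: lead(16x⁷ − 80x⁶ + 54x⁵ − 9x⁴ − 28x³ − 29x² + 51x − 10) ÷ lead(D) = 16x⁷ ÷ 2x² = 8x⁵. Subtract (8x⁵)·D = 16x⁷ − 72x⁶ + 16x⁵. Remainder: −8x⁶ + 38x⁵ − 9x⁴ − 28x³ − 29x² + 51x − 10.
Step 3: lead(−8x⁶ + 38x⁵ − 9x⁴ − 28x³ − 29x² + 51x − 10) ÷ lead(D) = −8x⁶ ÷ 2x² = −4x⁴. Subtract (−4x⁴)·D = −8x⁶ + 36x⁵ − 8x⁴. Remainder: 2x⁵ − x⁴ − 28x³ − 29x² + 51x − 10.
Step 4: lead(2x⁵ − x⁴ − 28x³ − 29x² + 51x − 10) ÷ lead(D) = 2x⁵ ÷ 2x² = x³. Subtract (x³)·D = 2x⁵ − 9x⁴ + 2x³. Remainder: 8x⁴ − 30x³ − 29x² + 51x − 10.
Step 5: lead(8x⁴ − 30x³ − 29x² + 51x − 10) ÷ lead(D) = 8x⁴ ÷ 2x² = 4x². Subtract (4x²)·D = 8x⁴ − 36x³ + 8x². Remainder: 6x³ − 37x² + 51x − 10.
Step 6: lead(6x³ − 37x² + 51x − 10) ÷ lead(D) = 6x³ ÷ 2x² = 3x. Subtract (3x)·D = 6x³ − 27x² + 6x. Remainder: −10x² + 45x − 10.
Step 7: lead(−10x² + 45x − 10) ÷ lead(D) = −10x² ÷ 2x² = −5. Subtract (−5)·D = −10x² + 45x − 10. Remainder: 0.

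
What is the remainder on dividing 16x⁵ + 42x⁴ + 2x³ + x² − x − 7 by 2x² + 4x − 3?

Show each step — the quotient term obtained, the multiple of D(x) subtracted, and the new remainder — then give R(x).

R(x) = −1

Step 1: lead(16x⁵ + 42x⁴ + 2x³ + x² − x − 7) ÷ lead(D) = 16x⁵ ÷ 2x² = 8x³. Subtract (8x³)·D = 16x⁵ + 32x⁴ − 24x³. Remainder: 10x⁴ + 26x³ + x² − x − 7.
Step 2: lead(10x⁴ + 26x³ + x² − x − 7) ÷ lead(D) = 10x⁴ ÷ 2x² = 5x². Subtract (5x²)·D = 10x⁴ + 20x³ − 15x². Remainder: 6x³ + 16x² − x − 7.
Step 3: lead(6x³ + 16x² − x − 7) ÷ lead(D) = 6x³ ÷ 2x² = 3x. Subtract (3x)·D = 6x³ + 12x² − 9x. Remainder: 4x² + 8x − 7.
Step 4: lead(4x² + 8x − 7) ÷ lead(D) = 4x² ÷ 2x² = 2. Subtract (2)·D = 4x² + 8x − 6. Remainder: −1.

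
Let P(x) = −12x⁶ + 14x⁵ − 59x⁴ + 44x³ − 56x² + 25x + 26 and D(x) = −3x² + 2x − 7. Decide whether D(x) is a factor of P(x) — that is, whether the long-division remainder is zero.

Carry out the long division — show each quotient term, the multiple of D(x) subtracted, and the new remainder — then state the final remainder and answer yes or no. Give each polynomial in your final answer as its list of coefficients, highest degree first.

R = [7, -9], so D(x) is not a factor of P(x). no

Step 1: lead(−12x⁶ + 14x⁵ − 59x⁴ + 44x³ − 56x² + 25x + 26) ÷ lead(D) = −12x⁶ ÷ −3x² = 4x⁴. Subtract (4x⁴)·D = −12x⁶ + 8x⁵ − 28x⁴. Remainder: 6x⁵ − 31x⁴ + 44x³ − 56x² + 25x + 26.
Step 2: lead(6x⁵ − 31x⁴ + 44x³ − 56x² + 25x + 26) ÷ lead(D) = 6x⁵ ÷ −3x² = −2x³. Subtract (−2x³)·D = 6x⁵ − 4x⁴ + 14x³. Remainder: −27x⁴ + 30x³ − 56x² + 25x + 26.
Step 3: lead(−27x⁴ + 30x³ − 56x² + 25x + 26) ÷ lead(D) = −27x⁴ ÷ −3x² = 9x². Subtract (9x²)·D = −27x⁴ + 18x³ − 63x². Remainder: 12x³ + 7x² + 25x + 26.
Step 4: lead(12x³ + 7x² + 25x + 26) ÷ lead(D) = 12x³ ÷ −3x² = −4x. Subtract (−4x)·D = 12x³ − 8x² + 28x. Remainder: 15x² − 3x + 26.
Step 5: lead(15x² − 3x + 26) ÷ lead(D) = 15x² ÷ −3x² = −5. Subtract (−5)·D = 15x² − 10x + 35. Remainder: 7x − 9.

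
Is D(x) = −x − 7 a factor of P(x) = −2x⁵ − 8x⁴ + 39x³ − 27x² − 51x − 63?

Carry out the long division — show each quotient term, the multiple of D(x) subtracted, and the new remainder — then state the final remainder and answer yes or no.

Step 1: lead(−2x⁵ − 8x⁴ + 39x³ − 27x² − 51x − 63) ÷ lead(D) = −2x⁵ ÷ −x = 2x⁴. Subtract (2x⁴)·D = −2x⁵ − 14x⁴. Remainder: 6x⁴ + 39x³ − 27x² − 51x − 63.
Step 2: lead(6x⁴ + 39x³ − 27x² − 51x − 63) ÷ lead(D) = 6x⁴ ÷ −x = −6x³. Subtract (−6x³)·D = 6x⁴ + 42x³. Remainder: −3x³ − 27x² − 51x − 63.
Step 3: lead(−3x³ − 27x² − 51x − 63) ÷ lead(D) = −3x³ ÷ −x = 3x². Subtract (3x²)·D = −3x³ − 21x². Remainder: −6x² − 51x − 63.
Step 4: lead(−6x² − 51x − 63) ÷ lead(D) = −6x² ÷ −x = 6x. Subtract (6x)·D = −6x² − 42x. Remainder: −9x − 63.
Step 5: lead(−9x − 63) ÷ lead(D) = −9x ÷ −x = 9. Subtract (9)·D = −9x − 63. Remainder: 0.

R(x) = 0, so D(x) is a factor of P(x). yes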